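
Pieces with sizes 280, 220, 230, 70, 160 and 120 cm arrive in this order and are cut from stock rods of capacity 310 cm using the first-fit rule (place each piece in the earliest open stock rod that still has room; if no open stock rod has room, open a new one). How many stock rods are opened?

4

  280 → stock rod 1 (new)  [load 280/310]
  220 → stock rod 2 (new)  [load 220/310]
  230 → stock rod 3 (new)  [load 230/310]
  70 → stock rod 2  [load 290/310]
  160 → stock rod 4 (new)  [load 160/310]
  120 → stock rod 4  [load 280/310]
4 stock rods opened.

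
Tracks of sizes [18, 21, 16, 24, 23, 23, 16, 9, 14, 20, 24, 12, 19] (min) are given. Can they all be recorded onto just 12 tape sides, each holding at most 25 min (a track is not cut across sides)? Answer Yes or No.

A valid assignment using 12 tape sides:
  side 1: 24 = 24
  side 2: 24 = 24
  side 3: 23 = 23
  side 4: 23 = 23
  side 5: 21 = 21
  side 6: 20 = 20
  side 7: 19 = 19
  side 8: 18 = 18
  side 9: 16 + 9 = 25
  side 10: 16 = 16
  side 11: 14 = 14
  side 12: 12 = 12
Every load is within 25 min, so 12 tape sides suffice.

Yes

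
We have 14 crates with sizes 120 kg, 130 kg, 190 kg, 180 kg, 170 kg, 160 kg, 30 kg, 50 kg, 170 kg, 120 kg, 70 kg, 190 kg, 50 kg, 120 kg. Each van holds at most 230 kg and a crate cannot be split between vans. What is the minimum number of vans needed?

Total = 190 + 190 + 180 + 170 + 170 + 160 + 130 + 120 + 120 + 120 + 70 + 50 + 50 + 30 = 1750 kg.
Lower bound: ⌈1750/230⌉ = 8 vans.
Also, 10 crates each exceed 115 kg, and no two of those can share a van, so at least 10 vans are needed.
A packing using 10 vans:
  van 1: 190 + 30 = 220
  van 2: 190 = 190
  van 3: 180 + 50 = 230
  van 4: 170 + 50 = 220
  van 5: 170 = 170
  van 6: 160 + 70 = 230
  van 7: 130 = 130
  van 8: 120 = 120
  van 9: 120 = 120
  van 10: 120 = 120
This matches the lower bound, so 10 is optimal.

10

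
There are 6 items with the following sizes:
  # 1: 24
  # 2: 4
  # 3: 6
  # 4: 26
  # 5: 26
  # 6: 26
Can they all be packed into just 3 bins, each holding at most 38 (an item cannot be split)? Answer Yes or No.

No

Total = 112; ⌈112/38⌉ = 3.
4 items each exceed half the capacity and cannot share a bin, forcing at least 4 bins.
At least 4 bins are required, but only 3 are allowed.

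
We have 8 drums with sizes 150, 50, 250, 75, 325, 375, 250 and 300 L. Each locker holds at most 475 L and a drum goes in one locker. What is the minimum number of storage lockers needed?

Total = 375 + 325 + 300 + 250 + 250 + 150 + 75 + 50 = 1775 L.
Lower bound: ⌈1775/475⌉ = 4 storage lockers.
Also, 5 drums each exceed 475/2 L, and no two of those can share a locker, so at least 5 storage lockers are needed.
A packing using 5 storage lockers:
  locker 1: 375 + 75 = 450
  locker 2: 325 + 150 = 475
  locker 3: 300 + 50 = 350
  locker 4: 250 = 250
  locker 5: 250 = 250
This matches the lower bound, so 5 is optimal.

5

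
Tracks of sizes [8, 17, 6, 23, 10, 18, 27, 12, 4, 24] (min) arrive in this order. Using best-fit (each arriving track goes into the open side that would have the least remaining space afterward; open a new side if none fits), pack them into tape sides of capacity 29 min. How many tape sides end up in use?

6

  8 → side 1 (new)  [load 8/29]
  17 → side 1  [load 25/29]
  6 → side 2 (new)  [load 6/29]
  23 → side 2  [load 29/29]
  10 → side 3 (new)  [load 10/29]
  18 → side 3  [load 28/29]
  27 → side 4 (new)  [load 27/29]
  12 → side 5 (new)  [load 12/29]
  4 → side 1  [load 29/29]
  24 → side 6 (new)  [load 24/29]
6 tape sides opened.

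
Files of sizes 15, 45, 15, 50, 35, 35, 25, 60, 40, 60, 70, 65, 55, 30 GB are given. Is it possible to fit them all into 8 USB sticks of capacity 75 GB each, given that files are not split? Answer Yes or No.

No

Total = 600 GB; ⌈600/75⌉ = 8.
The bound of 8 does not rule out 8, but exhaustive search shows no assignment into 8 USB sticks of capacity 75 GB exists — the minimum is 9.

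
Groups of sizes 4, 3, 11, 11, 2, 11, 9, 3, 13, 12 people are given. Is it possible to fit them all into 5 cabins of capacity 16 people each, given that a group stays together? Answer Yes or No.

Total = 79 people; ⌈79/16⌉ = 5.
6 groups each exceed half the capacity and cannot share a cabin, forcing at least 6 cabins.
At least 6 cabins are required, but only 5 are allowed.

No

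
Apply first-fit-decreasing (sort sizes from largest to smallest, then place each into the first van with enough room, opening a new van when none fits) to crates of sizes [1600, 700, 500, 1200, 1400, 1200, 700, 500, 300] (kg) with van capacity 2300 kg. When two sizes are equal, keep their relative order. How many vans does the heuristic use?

Sorted descending: 1600, 1400, 1200, 1200, 700, 700, 500, 500, 300.
  1600 → van 1 (new)  [load 1600/2300]
  1400 → van 2 (new)  [load 1400/2300]
  1200 → van 3 (new)  [load 1200/2300]
  1200 → van 4 (new)  [load 1200/2300]
  700 → van 1  [load 2300/2300]
  700 → van 2  [load 2100/2300]
  500 → van 3  [load 1700/2300]
  500 → van 3  [load 2200/2300]
  300 → van 4  [load 1500/2300]
4 vans opened.

4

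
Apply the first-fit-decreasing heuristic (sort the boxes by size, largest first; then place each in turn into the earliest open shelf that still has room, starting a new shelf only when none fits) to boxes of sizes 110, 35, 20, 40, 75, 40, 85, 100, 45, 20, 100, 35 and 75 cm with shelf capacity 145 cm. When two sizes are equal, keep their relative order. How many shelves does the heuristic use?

Sorted descending: 110, 100, 100, 85, 75, 75, 45, 40, 40, 35, 35, 20, 20.
  110 → shelf 1 (new)  [load 110/145]
  100 → shelf 2 (new)  [load 100/145]
  100 → shelf 3 (new)  [load 100/145]
  85 → shelf 4 (new)  [load 85/145]
  75 → shelf 5 (new)  [load 75/145]
  75 → shelf 6 (new)  [load 75/145]
  45 → shelf 2  [load 145/145]
  40 → shelf 3  [load 140/145]
  40 → shelf 4  [load 125/145]
  35 → shelf 1  [load 145/145]
  35 → shelf 5  [load 110/145]
  20 → shelf 4  [load 145/145]
  20 → shelf 5  [load 130/145]
6 shelves opened.

6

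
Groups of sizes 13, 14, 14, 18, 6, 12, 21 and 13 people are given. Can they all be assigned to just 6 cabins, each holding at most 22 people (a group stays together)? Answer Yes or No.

Total = 111 people; ⌈111/22⌉ = 6.
7 groups each exceed half the capacity and cannot share a cabin, forcing at least 7 cabins.
At least 7 cabins are required, but only 6 are allowed.

No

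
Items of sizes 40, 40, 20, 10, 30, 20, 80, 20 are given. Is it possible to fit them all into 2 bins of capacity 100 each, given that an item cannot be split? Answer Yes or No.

Total = 260; ⌈260/100⌉ = 3.
At least 3 bins are required, but only 2 are allowed.

No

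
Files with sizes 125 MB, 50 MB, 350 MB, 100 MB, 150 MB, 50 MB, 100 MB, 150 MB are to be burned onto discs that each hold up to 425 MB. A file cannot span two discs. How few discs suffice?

3

Total = 350 + 150 + 150 + 125 + 100 + 100 + 50 + 50 = 1075 MB.
Lower bound: ⌈1075/425⌉ = 3 discs.
A packing using 3 discs:
  disc 1: 350 + 50 = 400
  disc 2: 150 + 150 + 125 = 425
  disc 3: 100 + 100 + 50 = 250
This matches the lower bound, so 3 is optimal.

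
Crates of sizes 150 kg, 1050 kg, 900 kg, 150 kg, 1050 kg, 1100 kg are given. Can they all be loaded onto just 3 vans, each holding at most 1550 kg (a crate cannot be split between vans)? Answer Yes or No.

Total = 4400 kg; ⌈4400/1550⌉ = 3.
4 crates each exceed half the capacity and cannot share a van, forcing at least 4 vans.
At least 4 vans are required, but only 3 are allowed.

No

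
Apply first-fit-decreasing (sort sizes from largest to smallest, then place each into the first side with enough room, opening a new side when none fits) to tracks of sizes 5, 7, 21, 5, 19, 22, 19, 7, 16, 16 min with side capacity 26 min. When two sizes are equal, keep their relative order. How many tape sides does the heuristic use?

6

Sorted descending: 22, 21, 19, 19, 16, 16, 7, 7, 5, 5.
  22 → side 1 (new)  [load 22/26]
  21 → side 2 (new)  [load 21/26]
  19 → side 3 (new)  [load 19/26]
  19 → side 4 (new)  [load 19/26]
  16 → side 5 (new)  [load 16/26]
  16 → side 6 (new)  [load 16/26]
  7 → side 3  [load 26/26]
  7 → side 4  [load 26/26]
  5 → side 2  [load 26/26]
  5 → side 5  [load 21/26]
6 tape sides opened.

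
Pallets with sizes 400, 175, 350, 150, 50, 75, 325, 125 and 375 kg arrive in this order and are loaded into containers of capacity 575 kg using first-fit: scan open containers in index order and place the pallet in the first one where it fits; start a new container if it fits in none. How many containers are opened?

4

  400 → container 1 (new)  [load 400/575]
  175 → container 1  [load 575/575]
  350 → container 2 (new)  [load 350/575]
  150 → container 2  [load 500/575]
  50 → container 2  [load 550/575]
  75 → container 3 (new)  [load 75/575]
  325 → container 3  [load 400/575]
  125 → container 3  [load 525/575]
  375 → container 4 (new)  [load 375/575]
4 containers opened.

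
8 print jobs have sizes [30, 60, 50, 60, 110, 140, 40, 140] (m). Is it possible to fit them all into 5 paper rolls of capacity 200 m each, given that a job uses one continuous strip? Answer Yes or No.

A valid assignment using 4 paper rolls:
  roll 1: 140 + 60 = 200
  roll 2: 140 + 60 = 200
  roll 3: 110 + 50 + 40 = 200
  roll 4: 30 = 30
That uses only 4 ≤ 5, so 5 paper rolls are enough.

Yes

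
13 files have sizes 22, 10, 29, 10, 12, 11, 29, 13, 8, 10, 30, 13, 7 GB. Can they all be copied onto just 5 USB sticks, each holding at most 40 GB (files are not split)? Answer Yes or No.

No

Total = 204 GB; ⌈204/40⌉ = 6.
At least 6 USB sticks are required, but only 5 are allowed.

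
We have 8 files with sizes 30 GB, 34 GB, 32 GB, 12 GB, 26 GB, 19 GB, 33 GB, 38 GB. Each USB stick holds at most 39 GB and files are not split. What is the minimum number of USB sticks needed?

Total = 38 + 34 + 33 + 32 + 30 + 26 + 19 + 12 = 224 GB.
Lower bound: ⌈224/39⌉ = 6 USB sticks.
A packing using 7 USB sticks:
  USB stick 1: 38 = 38
  USB stick 2: 34 = 34
  USB stick 3: 33 = 33
  USB stick 4: 32 = 32
  USB stick 5: 30 = 30
  USB stick 6: 26 + 12 = 38
  USB stick 7: 19 = 19
No arrangement into 6 USB sticks stays within capacity, so 7 is optimal.

7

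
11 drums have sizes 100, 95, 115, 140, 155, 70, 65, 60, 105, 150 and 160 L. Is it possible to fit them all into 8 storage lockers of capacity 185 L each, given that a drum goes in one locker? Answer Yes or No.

Yes

A valid assignment using 8 storage lockers:
  locker 1: 160 = 160
  locker 2: 155 = 155
  locker 3: 150 = 150
  locker 4: 140 = 140
  locker 5: 115 + 70 = 185
  locker 6: 105 + 65 = 170
  locker 7: 100 + 60 = 160
  locker 8: 95 = 95
Every load is within 185 L, so 8 storage lockers suffice.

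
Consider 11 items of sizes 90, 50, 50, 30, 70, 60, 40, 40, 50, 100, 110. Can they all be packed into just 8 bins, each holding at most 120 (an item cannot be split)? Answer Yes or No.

Yes

A valid assignment using 7 bins:
  bin 1: 110 = 110
  bin 2: 100 = 100
  bin 3: 90 + 30 = 120
  bin 4: 70 + 50 = 120
  bin 5: 60 + 50 = 110
  bin 6: 50 + 40 = 90
  bin 7: 40 = 40
That uses only 7 ≤ 8, so 8 bins are enough.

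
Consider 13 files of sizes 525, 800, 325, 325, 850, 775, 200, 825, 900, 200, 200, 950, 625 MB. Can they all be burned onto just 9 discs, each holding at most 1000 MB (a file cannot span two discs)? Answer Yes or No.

Yes

A valid assignment using 9 discs:
  disc 1: 950 = 950
  disc 2: 900 = 900
  disc 3: 850 = 850
  disc 4: 825 = 825
  disc 5: 800 + 200 = 1000
  disc 6: 775 + 200 = 975
  disc 7: 625 + 325 = 950
  disc 8: 525 + 325 = 850
  disc 9: 200 = 200
Every load is within 1000 MB, so 9 discs suffice.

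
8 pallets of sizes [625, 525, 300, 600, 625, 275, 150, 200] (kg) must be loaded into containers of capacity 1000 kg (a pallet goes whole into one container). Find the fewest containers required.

Total = 625 + 625 + 600 + 525 + 300 + 275 + 200 + 150 = 3300 kg.
Lower bound: ⌈3300/1000⌉ = 4 containers.
A packing using 4 containers:
  container 1: 625 + 300 = 925
  container 2: 625 + 275 = 900
  container 3: 600 + 200 + 150 = 950
  container 4: 525 = 525
This matches the lower bound, so 4 is optimal.

4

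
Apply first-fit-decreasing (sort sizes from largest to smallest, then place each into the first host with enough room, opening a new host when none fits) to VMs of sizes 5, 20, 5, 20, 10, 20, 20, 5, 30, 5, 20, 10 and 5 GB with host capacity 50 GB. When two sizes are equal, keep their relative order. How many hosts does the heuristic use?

4

Sorted descending: 30, 20, 20, 20, 20, 20, 10, 10, 5, 5, 5, 5, 5.
  30 → host 1 (new)  [load 30/50]
  20 → host 1  [load 50/50]
  20 → host 2 (new)  [load 20/50]
  20 → host 2  [load 40/50]
  20 → host 3 (new)  [load 20/50]
  20 → host 3  [load 40/50]
  10 → host 2  [load 50/50]
  10 → host 3  [load 50/50]
  5 → host 4 (new)  [load 5/50]
  5 → host 4  [load 10/50]
  5 → host 4  [load 15/50]
  5 → host 4  [load 20/50]
  5 → host 4  [load 25/50]
4 hosts opened.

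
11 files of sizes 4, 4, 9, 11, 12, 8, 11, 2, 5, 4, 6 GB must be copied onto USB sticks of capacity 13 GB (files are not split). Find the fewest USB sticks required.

Total = 12 + 11 + 11 + 9 + 8 + 6 + 5 + 4 + 4 + 4 + 2 = 76 GB.
Lower bound: ⌈76/13⌉ = 6 USB sticks.
A packing using 7 USB sticks:
  USB stick 1: 12 = 12
  USB stick 2: 11 + 2 = 13
  USB stick 3: 11 = 11
  USB stick 4: 9 + 4 = 13
  USB stick 5: 8 + 5 = 13
  USB stick 6: 6 + 4 = 10
  USB stick 7: 4 = 4
No arrangement into 6 USB sticks stays within capacity, so 7 is optimal.

7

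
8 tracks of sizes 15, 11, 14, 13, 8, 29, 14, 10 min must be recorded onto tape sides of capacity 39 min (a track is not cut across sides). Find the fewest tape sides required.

Total = 29 + 15 + 14 + 14 + 13 + 11 + 10 + 8 = 114 min.
Lower bound: ⌈114/39⌉ = 3 tape sides.
A packing using 3 tape sides:
  side 1: 29 + 10 = 39
  side 2: 15 + 14 + 8 = 37
  side 3: 14 + 13 + 11 = 38
This matches the lower bound, so 3 is optimal.

3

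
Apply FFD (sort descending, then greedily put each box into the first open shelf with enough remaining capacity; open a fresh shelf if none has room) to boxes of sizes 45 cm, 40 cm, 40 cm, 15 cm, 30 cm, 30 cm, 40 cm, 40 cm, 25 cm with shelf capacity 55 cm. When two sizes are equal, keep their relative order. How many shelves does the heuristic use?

Sorted descending: 45, 40, 40, 40, 40, 30, 30, 25, 15.
  45 → shelf 1 (new)  [load 45/55]
  40 → shelf 2 (new)  [load 40/55]
  40 → shelf 3 (new)  [load 40/55]
  40 → shelf 4 (new)  [load 40/55]
  40 → shelf 5 (new)  [load 40/55]
  30 → shelf 6 (new)  [load 30/55]
  30 → shelf 7 (new)  [load 30/55]
  25 → shelf 6  [load 55/55]
  15 → shelf 2  [load 55/55]
7 shelves opened.

7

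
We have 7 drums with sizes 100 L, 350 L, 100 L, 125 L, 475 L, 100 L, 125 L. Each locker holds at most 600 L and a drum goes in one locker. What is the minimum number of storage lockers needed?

Total = 475 + 350 + 125 + 125 + 100 + 100 + 100 = 1375 L.
Lower bound: ⌈1375/600⌉ = 3 storage lockers.
A packing using 3 storage lockers:
  locker 1: 475 + 125 = 600
  locker 2: 350 + 125 + 100 = 575
  locker 3: 100 + 100 = 200
This matches the lower bound, so 3 is optimal.

3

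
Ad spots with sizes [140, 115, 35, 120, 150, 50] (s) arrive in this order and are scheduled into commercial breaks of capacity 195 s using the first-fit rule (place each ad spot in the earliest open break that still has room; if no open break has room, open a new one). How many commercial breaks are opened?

  140 → break 1 (new)  [load 140/195]
  115 → break 2 (new)  [load 115/195]
  35 → break 1  [load 175/195]
  120 → break 3 (new)  [load 120/195]
  150 → break 4 (new)  [load 150/195]
  50 → break 2  [load 165/195]
4 commercial breaks opened.

4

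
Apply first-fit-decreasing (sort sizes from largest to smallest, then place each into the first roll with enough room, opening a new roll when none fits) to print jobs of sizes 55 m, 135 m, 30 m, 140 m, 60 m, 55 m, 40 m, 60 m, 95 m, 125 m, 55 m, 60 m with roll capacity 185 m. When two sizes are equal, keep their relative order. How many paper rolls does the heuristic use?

6

Sorted descending: 140, 135, 125, 95, 60, 60, 60, 55, 55, 55, 40, 30.
  140 → roll 1 (new)  [load 140/185]
  135 → roll 2 (new)  [load 135/185]
  125 → roll 3 (new)  [load 125/185]
  95 → roll 4 (new)  [load 95/185]
  60 → roll 3  [load 185/185]
  60 → roll 4  [load 155/185]
  60 → roll 5 (new)  [load 60/185]
  55 → roll 5  [load 115/185]
  55 → roll 5  [load 170/185]
  55 → roll 6 (new)  [load 55/185]
  40 → roll 1  [load 180/185]
  30 → roll 2  [load 165/185]
6 paper rolls opened.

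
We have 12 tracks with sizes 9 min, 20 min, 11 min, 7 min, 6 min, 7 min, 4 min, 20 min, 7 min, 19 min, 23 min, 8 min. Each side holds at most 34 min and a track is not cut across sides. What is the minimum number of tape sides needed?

Total = 23 + 20 + 20 + 19 + 11 + 9 + 8 + 7 + 7 + 7 + 6 + 4 = 141 min.
Lower bound: ⌈141/34⌉ = 5 tape sides.
A packing using 5 tape sides:
  side 1: 23 + 11 = 34
  side 2: 20 + 9 + 4 = 33
  side 3: 20 + 8 + 6 = 34
  side 4: 19 + 7 + 7 = 33
  side 5: 7 = 7
This matches the lower bound, so 5 is optimal.

5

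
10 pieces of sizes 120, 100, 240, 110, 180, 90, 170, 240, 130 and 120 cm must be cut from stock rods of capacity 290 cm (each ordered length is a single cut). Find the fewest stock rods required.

Total = 240 + 240 + 180 + 170 + 130 + 120 + 120 + 110 + 100 + 90 = 1500 cm.
Lower bound: ⌈1500/290⌉ = 6 stock rods.
A packing using 6 stock rods:
  stock rod 1: 240 = 240
  stock rod 2: 240 = 240
  stock rod 3: 180 + 110 = 290
  stock rod 4: 170 + 120 = 290
  stock rod 5: 130 + 120 = 250
  stock rod 6: 100 + 90 = 190
This matches the lower bound, so 6 is optimal.

6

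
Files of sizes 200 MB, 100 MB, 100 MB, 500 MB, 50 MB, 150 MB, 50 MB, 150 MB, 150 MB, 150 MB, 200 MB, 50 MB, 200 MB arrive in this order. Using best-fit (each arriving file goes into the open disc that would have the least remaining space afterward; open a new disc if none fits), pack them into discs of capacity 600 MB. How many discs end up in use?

4

  200 → disc 1 (new)  [load 200/600]
  100 → disc 1  [load 300/600]
  100 → disc 1  [load 400/600]
  500 → disc 2 (new)  [load 500/600]
  50 → disc 2  [load 550/600]
  150 → disc 1  [load 550/600]
  50 → disc 1  [load 600/600]
  150 → disc 3 (new)  [load 150/600]
  150 → disc 3  [load 300/600]
  150 → disc 3  [load 450/600]
  200 → disc 4 (new)  [load 200/600]
  50 → disc 2  [load 600/600]
  200 → disc 4  [load 400/600]
4 discs opened.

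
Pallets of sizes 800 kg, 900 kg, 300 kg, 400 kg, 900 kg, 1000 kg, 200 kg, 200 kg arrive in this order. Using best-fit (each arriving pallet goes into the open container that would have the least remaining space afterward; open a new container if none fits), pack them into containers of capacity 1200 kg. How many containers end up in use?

  800 → container 1 (new)  [load 800/1200]
  900 → container 2 (new)  [load 900/1200]
  300 → container 2  [load 1200/1200]
  400 → container 1  [load 1200/1200]
  900 → container 3 (new)  [load 900/1200]
  1000 → container 4 (new)  [load 1000/1200]
  200 → container 4  [load 1200/1200]
  200 → container 3  [load 1100/1200]
4 containers opened.

4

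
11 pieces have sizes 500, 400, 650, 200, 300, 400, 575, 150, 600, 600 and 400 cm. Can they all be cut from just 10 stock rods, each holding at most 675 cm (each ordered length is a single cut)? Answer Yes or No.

Yes

A valid assignment using 9 stock rods:
  stock rod 1: 650 = 650
  stock rod 2: 600 = 600
  stock rod 3: 600 = 600
  stock rod 4: 575 = 575
  stock rod 5: 500 + 150 = 650
  stock rod 6: 400 + 200 = 600
  stock rod 7: 400 = 400
  stock rod 8: 400 = 400
  stock rod 9: 300 = 300
That uses only 9 ≤ 10, so 10 stock rods are enough.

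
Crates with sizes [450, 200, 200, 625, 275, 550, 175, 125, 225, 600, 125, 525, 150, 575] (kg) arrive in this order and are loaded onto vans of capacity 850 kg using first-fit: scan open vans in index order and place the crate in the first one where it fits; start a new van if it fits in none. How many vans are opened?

7

  450 → van 1 (new)  [load 450/850]
  200 → van 1  [load 650/850]
  200 → van 1  [load 850/850]
  625 → van 2 (new)  [load 625/850]
  275 → van 3 (new)  [load 275/850]
  550 → van 3  [load 825/850]
  175 → van 2  [load 800/850]
  125 → van 4 (new)  [load 125/850]
  225 → van 4  [load 350/850]
  600 → van 5 (new)  [load 600/850]
  125 → van 4  [load 475/850]
  525 → van 6 (new)  [load 525/850]
  150 → van 4  [load 625/850]
  575 → van 7 (new)  [load 575/850]
7 vans opened.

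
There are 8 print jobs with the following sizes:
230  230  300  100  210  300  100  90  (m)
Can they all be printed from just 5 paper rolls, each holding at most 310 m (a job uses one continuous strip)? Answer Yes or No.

Total = 1560 m; ⌈1560/310⌉ = 6.
At least 6 paper rolls are required, but only 5 are allowed.

No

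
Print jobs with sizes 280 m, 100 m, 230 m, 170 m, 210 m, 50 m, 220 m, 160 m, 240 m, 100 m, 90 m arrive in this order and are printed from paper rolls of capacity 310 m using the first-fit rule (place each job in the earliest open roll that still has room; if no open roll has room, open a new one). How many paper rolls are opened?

  280 → roll 1 (new)  [load 280/310]
  100 → roll 2 (new)  [load 100/310]
  230 → roll 3 (new)  [load 230/310]
  170 → roll 2  [load 270/310]
  210 → roll 4 (new)  [load 210/310]
  50 → roll 3  [load 280/310]
  220 → roll 5 (new)  [load 220/310]
  160 → roll 6 (new)  [load 160/310]
  240 → roll 7 (new)  [load 240/310]
  100 → roll 4  [load 310/310]
  90 → roll 5  [load 310/310]
7 paper rolls opened.

7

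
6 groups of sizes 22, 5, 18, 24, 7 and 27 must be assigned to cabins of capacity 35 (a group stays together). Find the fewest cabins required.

4

Total = 27 + 24 + 22 + 18 + 7 + 5 = 103.
Lower bound: ⌈103/35⌉ = 3 cabins.
Also, 4 groups each exceed 35/2, and no two of those can share a cabin, so at least 4 cabins are needed.
A packing using 4 cabins:
  cabin 1: 27 + 7 = 34
  cabin 2: 24 + 5 = 29
  cabin 3: 22 = 22
  cabin 4: 18 = 18
This matches the lower bound, so 4 is optimal.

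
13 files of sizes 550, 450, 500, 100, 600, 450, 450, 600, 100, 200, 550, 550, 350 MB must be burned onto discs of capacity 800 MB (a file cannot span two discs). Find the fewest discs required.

Total = 600 + 600 + 550 + 550 + 550 + 500 + 450 + 450 + 450 + 350 + 200 + 100 + 100 = 5450 MB.
Lower bound: ⌈5450/800⌉ = 7 discs.
Also, 9 files each exceed 400 MB, and no two of those can share a disc, so at least 9 discs are needed.
A packing using 9 discs:
  disc 1: 600 + 200 = 800
  disc 2: 600 + 100 + 100 = 800
  disc 3: 550 = 550
  disc 4: 550 = 550
  disc 5: 550 = 550
  disc 6: 500 = 500
  disc 7: 450 + 350 = 800
  disc 8: 450 = 450
  disc 9: 450 = 450
This matches the lower bound, so 9 is optimal.

9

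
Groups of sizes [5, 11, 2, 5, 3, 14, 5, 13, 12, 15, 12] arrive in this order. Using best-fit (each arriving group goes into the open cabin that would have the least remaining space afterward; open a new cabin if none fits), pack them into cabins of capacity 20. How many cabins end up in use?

6

  5 → cabin 1 (new)  [load 5/20]
  11 → cabin 1  [load 16/20]
  2 → cabin 1  [load 18/20]
  5 → cabin 2 (new)  [load 5/20]
  3 → cabin 2  [load 8/20]
  14 → cabin 3 (new)  [load 14/20]
  5 → cabin 3  [load 19/20]
  13 → cabin 4 (new)  [load 13/20]
  12 → cabin 2  [load 20/20]
  15 → cabin 5 (new)  [load 15/20]
  12 → cabin 6 (new)  [load 12/20]
6 cabins opened.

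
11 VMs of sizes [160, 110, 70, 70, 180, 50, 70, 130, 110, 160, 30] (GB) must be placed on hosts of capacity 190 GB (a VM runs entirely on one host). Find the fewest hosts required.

7

Total = 180 + 160 + 160 + 130 + 110 + 110 + 70 + 70 + 70 + 50 + 30 = 1140 GB.
Lower bound: ⌈1140/190⌉ = 6 hosts.
A packing using 7 hosts:
  host 1: 180 = 180
  host 2: 160 + 30 = 190
  host 3: 160 = 160
  host 4: 130 + 50 = 180
  host 5: 110 + 70 = 180
  host 6: 110 + 70 = 180
  host 7: 70 = 70
No arrangement into 6 hosts stays within capacity, so 7 is optimal.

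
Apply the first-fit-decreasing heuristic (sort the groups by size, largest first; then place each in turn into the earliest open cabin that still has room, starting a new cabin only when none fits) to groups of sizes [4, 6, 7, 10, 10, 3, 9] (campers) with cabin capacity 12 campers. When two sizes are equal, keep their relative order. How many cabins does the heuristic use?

Sorted descending: 10, 10, 9, 7, 6, 4, 3.
  10 → cabin 1 (new)  [load 10/12]
  10 → cabin 2 (new)  [load 10/12]
  9 → cabin 3 (new)  [load 9/12]
  7 → cabin 4 (new)  [load 7/12]
  6 → cabin 5 (new)  [load 6/12]
  4 → cabin 4  [load 11/12]
  3 → cabin 3  [load 12/12]
5 cabins opened.

5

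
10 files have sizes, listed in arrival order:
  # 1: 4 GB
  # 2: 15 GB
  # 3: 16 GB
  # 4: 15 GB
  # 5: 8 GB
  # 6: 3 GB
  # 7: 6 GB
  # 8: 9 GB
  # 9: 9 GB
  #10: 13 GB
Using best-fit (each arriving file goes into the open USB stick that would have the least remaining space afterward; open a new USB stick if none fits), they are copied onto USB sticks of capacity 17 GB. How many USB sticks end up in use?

7

  4 → USB stick 1 (new)  [load 4/17]
  15 → USB stick 2 (new)  [load 15/17]
  16 → USB stick 3 (new)  [load 16/17]
  15 → USB stick 4 (new)  [load 15/17]
  8 → USB stick 1  [load 12/17]
  3 → USB stick 1  [load 15/17]
  6 → USB stick 5 (new)  [load 6/17]
  9 → USB stick 5  [load 15/17]
  9 → USB stick 6 (new)  [load 9/17]
  13 → USB stick 7 (new)  [load 13/17]
7 USB sticks opened.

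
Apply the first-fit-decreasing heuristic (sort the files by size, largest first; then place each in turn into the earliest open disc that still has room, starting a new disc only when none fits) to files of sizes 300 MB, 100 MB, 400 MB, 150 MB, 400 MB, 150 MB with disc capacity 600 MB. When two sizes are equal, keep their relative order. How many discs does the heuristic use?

3

Sorted descending: 400, 400, 300, 150, 150, 100.
  400 → disc 1 (new)  [load 400/600]
  400 → disc 2 (new)  [load 400/600]
  300 → disc 3 (new)  [load 300/600]
  150 → disc 1  [load 550/600]
  150 → disc 2  [load 550/600]
  100 → disc 3  [load 400/600]
3 discs opened.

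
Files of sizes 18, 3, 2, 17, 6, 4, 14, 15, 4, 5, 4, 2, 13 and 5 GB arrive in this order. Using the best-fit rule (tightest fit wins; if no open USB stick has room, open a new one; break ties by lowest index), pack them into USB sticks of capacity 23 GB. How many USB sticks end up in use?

5

  18 → USB stick 1 (new)  [load 18/23]
  3 → USB stick 1  [load 21/23]
  2 → USB stick 1  [load 23/23]
  17 → USB stick 2 (new)  [load 17/23]
  6 → USB stick 2  [load 23/23]
  4 → USB stick 3 (new)  [load 4/23]
  14 → USB stick 3  [load 18/23]
  15 → USB stick 4 (new)  [load 15/23]
  4 → USB stick 3  [load 22/23]
  5 → USB stick 4  [load 20/23]
  4 → USB stick 5 (new)  [load 4/23]
  2 → USB stick 4  [load 22/23]
  13 → USB stick 5  [load 17/23]
  5 → USB stick 5  [load 22/23]
5 USB sticks opened.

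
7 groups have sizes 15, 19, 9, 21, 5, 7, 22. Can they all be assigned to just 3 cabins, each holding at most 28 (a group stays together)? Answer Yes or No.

Total = 98; ⌈98/28⌉ = 4.
At least 4 cabins are required, but only 3 are allowed.

No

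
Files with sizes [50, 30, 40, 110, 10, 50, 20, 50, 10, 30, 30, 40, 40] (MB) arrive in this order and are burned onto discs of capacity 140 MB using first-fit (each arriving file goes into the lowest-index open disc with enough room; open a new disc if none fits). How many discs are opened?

4

  50 → disc 1 (new)  [load 50/140]
  30 → disc 1  [load 80/140]
  40 → disc 1  [load 120/140]
  110 → disc 2 (new)  [load 110/140]
  10 → disc 1  [load 130/140]
  50 → disc 3 (new)  [load 50/140]
  20 → disc 2  [load 130/140]
  50 → disc 3  [load 100/140]
  10 → disc 1  [load 140/140]
  30 → disc 3  [load 130/140]
  30 → disc 4 (new)  [load 30/140]
  40 → disc 4  [load 70/140]
  40 → disc 4  [load 110/140]
4 discs opened.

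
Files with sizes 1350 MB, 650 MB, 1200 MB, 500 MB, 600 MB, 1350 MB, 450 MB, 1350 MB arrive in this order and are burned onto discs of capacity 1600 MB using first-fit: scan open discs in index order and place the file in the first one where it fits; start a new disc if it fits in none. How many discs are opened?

  1350 → disc 1 (new)  [load 1350/1600]
  650 → disc 2 (new)  [load 650/1600]
  1200 → disc 3 (new)  [load 1200/1600]
  500 → disc 2  [load 1150/1600]
  600 → disc 4 (new)  [load 600/1600]
  1350 → disc 5 (new)  [load 1350/1600]
  450 → disc 2  [load 1600/1600]
  1350 → disc 6 (new)  [load 1350/1600]
6 discs opened.

6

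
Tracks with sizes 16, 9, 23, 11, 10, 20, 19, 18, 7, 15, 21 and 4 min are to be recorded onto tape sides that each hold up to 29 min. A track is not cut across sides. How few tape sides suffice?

Total = 23 + 21 + 20 + 19 + 18 + 16 + 15 + 11 + 10 + 9 + 7 + 4 = 173 min.
Lower bound: ⌈173/29⌉ = 6 tape sides.
Also, 7 tracks each exceed 29/2 min, and no two of those can share a side, so at least 7 tape sides are needed.
A packing using 7 tape sides:
  side 1: 23 + 4 = 27
  side 2: 21 + 7 = 28
  side 3: 20 + 9 = 29
  side 4: 19 + 10 = 29
  side 5: 18 + 11 = 29
  side 6: 16 = 16
  side 7: 15 = 15
This matches the lower bound, so 7 is optimal.

7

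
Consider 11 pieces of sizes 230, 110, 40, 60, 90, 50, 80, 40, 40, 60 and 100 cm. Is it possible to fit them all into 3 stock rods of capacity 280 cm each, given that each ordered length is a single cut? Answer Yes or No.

Total = 900 cm; ⌈900/280⌉ = 4.
At least 4 stock rods are required, but only 3 are allowed.

No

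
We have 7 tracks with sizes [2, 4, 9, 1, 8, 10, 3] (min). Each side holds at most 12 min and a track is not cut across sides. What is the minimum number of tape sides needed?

Total = 10 + 9 + 8 + 4 + 3 + 2 + 1 = 37 min.
Lower bound: ⌈37/12⌉ = 4 tape sides.
A packing using 4 tape sides:
  side 1: 10 + 2 = 12
  side 2: 9 + 3 = 12
  side 3: 8 + 4 = 12
  side 4: 1 = 1
This matches the lower bound, so 4 is optimal.

4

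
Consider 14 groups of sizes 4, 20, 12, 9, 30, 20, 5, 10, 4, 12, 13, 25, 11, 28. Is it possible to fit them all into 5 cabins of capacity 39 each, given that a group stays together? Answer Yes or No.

Total = 203; ⌈203/39⌉ = 6.
At least 6 cabins are required, but only 5 are allowed.

No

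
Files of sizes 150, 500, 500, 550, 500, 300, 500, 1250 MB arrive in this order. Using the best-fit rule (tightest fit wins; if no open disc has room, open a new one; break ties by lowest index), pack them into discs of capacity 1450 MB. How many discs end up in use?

  150 → disc 1 (new)  [load 150/1450]
  500 → disc 1  [load 650/1450]
  500 → disc 1  [load 1150/1450]
  550 → disc 2 (new)  [load 550/1450]
  500 → disc 2  [load 1050/1450]
  300 → disc 1  [load 1450/1450]
  500 → disc 3 (new)  [load 500/1450]
  1250 → disc 4 (new)  [load 1250/1450]
4 discs opened.

4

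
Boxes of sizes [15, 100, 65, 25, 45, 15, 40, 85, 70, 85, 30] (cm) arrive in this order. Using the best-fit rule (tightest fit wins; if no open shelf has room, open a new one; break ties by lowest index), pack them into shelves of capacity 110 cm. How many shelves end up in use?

  15 → shelf 1 (new)  [load 15/110]
  100 → shelf 2 (new)  [load 100/110]
  65 → shelf 1  [load 80/110]
  25 → shelf 1  [load 105/110]
  45 → shelf 3 (new)  [load 45/110]
  15 → shelf 3  [load 60/110]
  40 → shelf 3  [load 100/110]
  85 → shelf 4 (new)  [load 85/110]
  70 → shelf 5 (new)  [load 70/110]
  85 → shelf 6 (new)  [load 85/110]
  30 → shelf 5  [load 100/110]
6 shelves opened.

6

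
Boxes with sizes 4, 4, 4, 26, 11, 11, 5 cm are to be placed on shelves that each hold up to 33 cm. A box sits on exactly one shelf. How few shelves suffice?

Total = 26 + 11 + 11 + 5 + 4 + 4 + 4 = 65 cm.
Lower bound: ⌈65/33⌉ = 2 shelves.
A packing using 3 shelves:
  shelf 1: 26 + 5 = 31
  shelf 2: 11 + 11 + 4 + 4 = 30
  shelf 3: 4 = 4
No arrangement into 2 shelves stays within capacity, so 3 is optimal.

3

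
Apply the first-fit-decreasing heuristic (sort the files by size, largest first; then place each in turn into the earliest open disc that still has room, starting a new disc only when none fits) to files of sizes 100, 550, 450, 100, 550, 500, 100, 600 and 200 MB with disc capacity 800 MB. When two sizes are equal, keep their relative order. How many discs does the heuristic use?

Sorted descending: 600, 550, 550, 500, 450, 200, 100, 100, 100.
  600 → disc 1 (new)  [load 600/800]
  550 → disc 2 (new)  [load 550/800]
  550 → disc 3 (new)  [load 550/800]
  500 → disc 4 (new)  [load 500/800]
  450 → disc 5 (new)  [load 450/800]
  200 → disc 1  [load 800/800]
  100 → disc 2  [load 650/800]
  100 → disc 2  [load 750/800]
  100 → disc 3  [load 650/800]
5 discs opened.

5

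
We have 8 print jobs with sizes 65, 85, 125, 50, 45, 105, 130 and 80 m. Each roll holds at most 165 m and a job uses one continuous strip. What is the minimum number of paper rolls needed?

Total = 130 + 125 + 105 + 85 + 80 + 65 + 50 + 45 = 685 m.
Lower bound: ⌈685/165⌉ = 5 paper rolls.
A packing using 5 paper rolls:
  roll 1: 130 = 130
  roll 2: 125 = 125
  roll 3: 105 + 50 = 155
  roll 4: 85 + 80 = 165
  roll 5: 65 + 45 = 110
This matches the lower bound, so 5 is optimal.

5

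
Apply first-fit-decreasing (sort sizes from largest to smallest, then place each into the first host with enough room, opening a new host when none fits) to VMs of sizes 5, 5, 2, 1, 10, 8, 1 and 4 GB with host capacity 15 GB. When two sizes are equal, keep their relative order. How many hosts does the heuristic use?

3

Sorted descending: 10, 8, 5, 5, 4, 2, 1, 1.
  10 → host 1 (new)  [load 10/15]
  8 → host 2 (new)  [load 8/15]
  5 → host 1  [load 15/15]
  5 → host 2  [load 13/15]
  4 → host 3 (new)  [load 4/15]
  2 → host 2  [load 15/15]
  1 → host 3  [load 5/15]
  1 → host 3  [load 6/15]
3 hosts opened.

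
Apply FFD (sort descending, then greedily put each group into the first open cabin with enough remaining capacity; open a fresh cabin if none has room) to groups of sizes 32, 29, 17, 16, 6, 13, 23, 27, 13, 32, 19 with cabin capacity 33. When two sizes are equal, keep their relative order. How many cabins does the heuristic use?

8

Sorted descending: 32, 32, 29, 27, 23, 19, 17, 16, 13, 13, 6.
  32 → cabin 1 (new)  [load 32/33]
  32 → cabin 2 (new)  [load 32/33]
  29 → cabin 3 (new)  [load 29/33]
  27 → cabin 4 (new)  [load 27/33]
  23 → cabin 5 (new)  [load 23/33]
  19 → cabin 6 (new)  [load 19/33]
  17 → cabin 7 (new)  [load 17/33]
  16 → cabin 7  [load 33/33]
  13 → cabin 6  [load 32/33]
  13 → cabin 8 (new)  [load 13/33]
  6 → cabin 4  [load 33/33]
8 cabins opened.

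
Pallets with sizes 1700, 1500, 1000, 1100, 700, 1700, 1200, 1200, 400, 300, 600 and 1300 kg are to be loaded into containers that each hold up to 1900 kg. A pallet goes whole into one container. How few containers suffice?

8

Total = 1700 + 1700 + 1500 + 1300 + 1200 + 1200 + 1100 + 1000 + 700 + 600 + 400 + 300 = 12700 kg.
Lower bound: ⌈12700/1900⌉ = 7 containers.
Also, 8 pallets each exceed 950 kg, and no two of those can share a container, so at least 8 containers are needed.
A packing using 8 containers:
  container 1: 1700 = 1700
  container 2: 1700 = 1700
  container 3: 1500 + 400 = 1900
  container 4: 1300 + 600 = 1900
  container 5: 1200 + 700 = 1900
  container 6: 1200 + 300 = 1500
  container 7: 1100 = 1100
  container 8: 1000 = 1000
This matches the lower bound, so 8 is optimal.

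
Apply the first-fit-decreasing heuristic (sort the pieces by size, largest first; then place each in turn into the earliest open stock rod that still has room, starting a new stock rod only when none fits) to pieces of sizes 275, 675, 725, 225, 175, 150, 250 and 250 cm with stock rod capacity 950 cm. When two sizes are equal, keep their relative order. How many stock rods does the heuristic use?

Sorted descending: 725, 675, 275, 250, 250, 225, 175, 150.
  725 → stock rod 1 (new)  [load 725/950]
  675 → stock rod 2 (new)  [load 675/950]
  275 → stock rod 2  [load 950/950]
  250 → stock rod 3 (new)  [load 250/950]
  250 → stock rod 3  [load 500/950]
  225 → stock rod 1  [load 950/950]
  175 → stock rod 3  [load 675/950]
  150 → stock rod 3  [load 825/950]
3 stock rods opened.

3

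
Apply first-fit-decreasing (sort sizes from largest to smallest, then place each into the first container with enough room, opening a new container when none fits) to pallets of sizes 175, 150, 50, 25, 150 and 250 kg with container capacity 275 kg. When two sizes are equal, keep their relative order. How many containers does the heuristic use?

4

Sorted descending: 250, 175, 150, 150, 50, 25.
  250 → container 1 (new)  [load 250/275]
  175 → container 2 (new)  [load 175/275]
  150 → container 3 (new)  [load 150/275]
  150 → container 4 (new)  [load 150/275]
  50 → container 2  [load 225/275]
  25 → container 1  [load 275/275]
4 containers opened.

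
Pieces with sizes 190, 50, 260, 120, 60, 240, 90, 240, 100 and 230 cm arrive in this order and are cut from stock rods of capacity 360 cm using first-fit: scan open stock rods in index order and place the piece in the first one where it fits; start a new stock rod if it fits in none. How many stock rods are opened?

  190 → stock rod 1 (new)  [load 190/360]
  50 → stock rod 1  [load 240/360]
  260 → stock rod 2 (new)  [load 260/360]
  120 → stock rod 1  [load 360/360]
  60 → stock rod 2  [load 320/360]
  240 → stock rod 3 (new)  [load 240/360]
  90 → stock rod 3  [load 330/360]
  240 → stock rod 4 (new)  [load 240/360]
  100 → stock rod 4  [load 340/360]
  230 → stock rod 5 (new)  [load 230/360]
5 stock rods opened.

5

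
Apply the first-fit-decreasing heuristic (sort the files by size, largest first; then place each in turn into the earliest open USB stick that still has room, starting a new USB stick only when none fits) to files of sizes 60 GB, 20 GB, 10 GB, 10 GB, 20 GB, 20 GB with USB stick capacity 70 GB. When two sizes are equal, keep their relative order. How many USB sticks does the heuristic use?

2

Sorted descending: 60, 20, 20, 20, 10, 10.
  60 → USB stick 1 (new)  [load 60/70]
  20 → USB stick 2 (new)  [load 20/70]
  20 → USB stick 2  [load 40/70]
  20 → USB stick 2  [load 60/70]
  10 → USB stick 1  [load 70/70]
  10 → USB stick 2  [load 70/70]
2 USB sticks opened.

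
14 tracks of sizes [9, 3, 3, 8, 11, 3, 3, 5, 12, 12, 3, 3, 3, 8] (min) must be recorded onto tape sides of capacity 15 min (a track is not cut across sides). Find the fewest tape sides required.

6

Total = 12 + 12 + 11 + 9 + 8 + 8 + 5 + 3 + 3 + 3 + 3 + 3 + 3 + 3 = 86 min.
Lower bound: ⌈86/15⌉ = 6 tape sides.
A packing using 6 tape sides:
  side 1: 12 + 3 = 15
  side 2: 12 + 3 = 15
  side 3: 11 + 3 = 14
  side 4: 9 + 5 = 14
  side 5: 8 + 3 + 3 = 14
  side 6: 8 + 3 + 3 = 14
This matches the lower bound, so 6 is optimal.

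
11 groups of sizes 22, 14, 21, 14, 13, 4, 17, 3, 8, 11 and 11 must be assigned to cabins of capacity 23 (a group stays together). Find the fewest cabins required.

Total = 22 + 21 + 17 + 14 + 14 + 13 + 11 + 11 + 8 + 4 + 3 = 138.
Lower bound: ⌈138/23⌉ = 6 cabins.
A packing using 7 cabins:
  cabin 1: 22 = 22
  cabin 2: 21 = 21
  cabin 3: 17 + 4 = 21
  cabin 4: 14 + 8 = 22
  cabin 5: 14 + 3 = 17
  cabin 6: 13 = 13
  cabin 7: 11 + 11 = 22
No arrangement into 6 cabins stays within capacity, so 7 is optimal.

7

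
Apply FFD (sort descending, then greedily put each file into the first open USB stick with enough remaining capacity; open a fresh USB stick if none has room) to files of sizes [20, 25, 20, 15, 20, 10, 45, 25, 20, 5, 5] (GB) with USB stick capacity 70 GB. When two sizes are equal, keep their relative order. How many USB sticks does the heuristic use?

Sorted descending: 45, 25, 25, 20, 20, 20, 20, 15, 10, 5, 5.
  45 → USB stick 1 (new)  [load 45/70]
  25 → USB stick 1  [load 70/70]
  25 → USB stick 2 (new)  [load 25/70]
  20 → USB stick 2  [load 45/70]
  20 → USB stick 2  [load 65/70]
  20 → USB stick 3 (new)  [load 20/70]
  20 → USB stick 3  [load 40/70]
  15 → USB stick 3  [load 55/70]
  10 → USB stick 3  [load 65/70]
  5 → USB stick 2  [load 70/70]
  5 → USB stick 3  [load 70/70]
3 USB sticks opened.

3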